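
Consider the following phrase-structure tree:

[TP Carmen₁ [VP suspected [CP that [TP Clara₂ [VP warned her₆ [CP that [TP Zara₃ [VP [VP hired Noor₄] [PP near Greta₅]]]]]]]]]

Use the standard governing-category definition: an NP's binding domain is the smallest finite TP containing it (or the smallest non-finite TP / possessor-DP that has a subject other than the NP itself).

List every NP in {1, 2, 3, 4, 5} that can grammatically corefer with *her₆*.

*her* is a pronoun, so Principle B applies: it must be free in its binding domain.
Binding domain of *her₆*: the embedded TP, whose subject is Clara₂.
*Carmen₁* c-commands the pronoun but from outside its binding domain, and is not c-commanded by it → coindexation permitted.
*Clara₂* c-commands the pronoun within its binding domain → coindexation would violate Principle B.
*Zara₃*: the pronoun c-commands this R-expression → coindexation would violate Principle C on *Zara₃*.
*Noor₄*: the pronoun c-commands this R-expression → coindexation would violate Principle C on *Noor₄*.
*Greta₅*: the pronoun c-commands this R-expression → coindexation would violate Principle C on *Greta₅*.

{1}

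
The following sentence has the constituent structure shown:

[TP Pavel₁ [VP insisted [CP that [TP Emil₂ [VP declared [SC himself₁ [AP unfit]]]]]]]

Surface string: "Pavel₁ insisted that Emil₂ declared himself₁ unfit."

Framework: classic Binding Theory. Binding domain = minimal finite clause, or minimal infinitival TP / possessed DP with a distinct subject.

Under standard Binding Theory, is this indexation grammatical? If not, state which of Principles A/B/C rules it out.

The two coindexed NPs are *Pavel₁* and *himself₁*.
*himself₁* is an anaphor. Principle A requires it to be bound within its binding domain — the embedded TP, whose subject is Emil₂.
Within that domain it is c-commanded by *Emil₂*, which does not share its index.
*Pavel₁* does c-command the anaphor, but from outside its binding domain.
The anaphor is unbound in its domain → Principle A violation.

Principle A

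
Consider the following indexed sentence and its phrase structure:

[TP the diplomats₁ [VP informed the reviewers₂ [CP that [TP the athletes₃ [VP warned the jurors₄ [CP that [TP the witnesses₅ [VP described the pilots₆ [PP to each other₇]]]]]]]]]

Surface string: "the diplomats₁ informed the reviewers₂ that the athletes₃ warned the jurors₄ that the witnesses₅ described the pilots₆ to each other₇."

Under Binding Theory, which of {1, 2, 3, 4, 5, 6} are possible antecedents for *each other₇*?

*each other* is an anaphor, so Principle A applies: it must be bound in its binding domain.
Binding domain of *each other₇*: the embedded TP, whose subject is the witnesses₅.
*the diplomats₁* c-commands the anaphor but is outside its binding domain → cannot satisfy Principle A.
*the reviewers₂* c-commands the anaphor but is outside its binding domain → cannot satisfy Principle A.
*the athletes₃* c-commands the anaphor but is outside its binding domain → cannot satisfy Principle A.
*the jurors₄* c-commands the anaphor but is outside its binding domain → cannot satisfy Principle A.
*the witnesses₅* c-commands the anaphor within its binding domain → licit binder.
*the pilots₆* c-commands the anaphor within its binding domain → licit binder.

{5, 6}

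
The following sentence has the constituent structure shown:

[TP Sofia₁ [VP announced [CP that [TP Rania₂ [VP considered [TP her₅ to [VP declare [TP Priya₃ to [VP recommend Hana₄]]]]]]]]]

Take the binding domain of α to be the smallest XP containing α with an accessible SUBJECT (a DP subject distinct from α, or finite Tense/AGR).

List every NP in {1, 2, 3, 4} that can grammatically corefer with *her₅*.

*her* is a pronoun, so Principle B applies: it must be free in its binding domain.
Binding domain of *her₅*: the embedded TP, whose subject is Rania₂.
*Sofia₁* c-commands the pronoun but from outside its binding domain, and is not c-commanded by it → coindexation permitted.
*Rania₂* c-commands the pronoun within its binding domain → coindexation would violate Principle B.
*Priya₃*: the pronoun c-commands this R-expression → coindexation would violate Principle C on *Priya₃*.
*Hana₄*: the pronoun c-commands this R-expression → coindexation would violate Principle C on *Hana₄*.

{1}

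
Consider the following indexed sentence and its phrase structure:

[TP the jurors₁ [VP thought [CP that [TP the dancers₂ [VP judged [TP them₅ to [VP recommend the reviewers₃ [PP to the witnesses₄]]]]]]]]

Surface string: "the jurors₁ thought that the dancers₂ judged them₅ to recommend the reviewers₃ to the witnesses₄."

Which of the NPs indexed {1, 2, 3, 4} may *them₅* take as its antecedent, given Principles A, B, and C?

{1}

*them* is a pronoun, so Principle B applies: it must be free in its binding domain.
Binding domain of *them₅*: the embedded TP, whose subject is the dancers₂.
*the jurors₁* c-commands the pronoun but from outside its binding domain, and is not c-commanded by it → coindexation permitted.
*the dancers₂* c-commands the pronoun within its binding domain → coindexation would violate Principle B.
*the reviewers₃*: the pronoun c-commands this R-expression → coindexation would violate Principle C on *the reviewers₃*.
*the witnesses₄*: the pronoun c-commands this R-expression → coindexation would violate Principle C on *the witnesses₄*.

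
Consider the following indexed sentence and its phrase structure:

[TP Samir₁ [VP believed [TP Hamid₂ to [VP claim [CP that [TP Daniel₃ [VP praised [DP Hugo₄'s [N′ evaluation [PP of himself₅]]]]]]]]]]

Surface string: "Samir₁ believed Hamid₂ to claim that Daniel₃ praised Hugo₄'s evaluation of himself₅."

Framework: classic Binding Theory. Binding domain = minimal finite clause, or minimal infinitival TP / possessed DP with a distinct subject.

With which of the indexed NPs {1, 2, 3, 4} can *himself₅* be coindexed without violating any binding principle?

{4}

*himself* is an anaphor, so Principle A applies: it must be bound in its binding domain.
Binding domain of *himself₅*: the possessed DP, whose subject is Hugo₄.
*Samir₁* c-commands the anaphor but is outside its binding domain → cannot satisfy Principle A.
*Hamid₂* c-commands the anaphor but is outside its binding domain → cannot satisfy Principle A.
*Daniel₃* c-commands the anaphor but is outside its binding domain → cannot satisfy Principle A.
*Hugo₄* c-commands the anaphor within its binding domain → licit binder.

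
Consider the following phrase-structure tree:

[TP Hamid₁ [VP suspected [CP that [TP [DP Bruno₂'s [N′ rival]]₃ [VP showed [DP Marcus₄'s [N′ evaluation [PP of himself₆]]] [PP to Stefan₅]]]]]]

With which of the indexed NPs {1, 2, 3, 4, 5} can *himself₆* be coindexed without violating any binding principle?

{4}

*himself* is an anaphor, so Principle A applies: it must be bound in its binding domain.
Binding domain of *himself₆*: the possessed DP, whose subject is Marcus₄.
*Hamid₁* c-commands the anaphor but is outside its binding domain → cannot satisfy Principle A.
*Bruno₂* does not c-command the anaphor → cannot bind it.
*[Bruno₂'s rival]₃* c-commands the anaphor but is outside its binding domain → cannot satisfy Principle A.
*Marcus₄* c-commands the anaphor within its binding domain → licit binder.
*Stefan₅* does not c-command the anaphor → cannot bind it.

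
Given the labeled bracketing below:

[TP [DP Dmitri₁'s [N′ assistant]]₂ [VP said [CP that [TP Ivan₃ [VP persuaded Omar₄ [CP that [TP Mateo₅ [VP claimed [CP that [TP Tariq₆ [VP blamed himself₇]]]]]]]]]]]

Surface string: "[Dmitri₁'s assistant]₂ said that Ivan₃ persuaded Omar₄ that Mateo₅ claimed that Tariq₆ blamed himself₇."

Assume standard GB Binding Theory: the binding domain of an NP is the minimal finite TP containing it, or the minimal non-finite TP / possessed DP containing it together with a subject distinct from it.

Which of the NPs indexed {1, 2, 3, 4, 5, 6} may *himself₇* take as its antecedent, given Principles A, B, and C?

*himself* is an anaphor, so Principle A applies: it must be bound in its binding domain.
Binding domain of *himself₇*: the embedded TP, whose subject is Tariq₆.
*Dmitri₁* does not c-command the anaphor → cannot bind it.
*[Dmitri₁'s assistant]₂* c-commands the anaphor but is outside its binding domain → cannot satisfy Principle A.
*Ivan₃* c-commands the anaphor but is outside its binding domain → cannot satisfy Principle A.
*Omar₄* c-commands the anaphor but is outside its binding domain → cannot satisfy Principle A.
*Mateo₅* c-commands the anaphor but is outside its binding domain → cannot satisfy Principle A.
*Tariq₆* c-commands the anaphor within its binding domain → licit binder.

{6}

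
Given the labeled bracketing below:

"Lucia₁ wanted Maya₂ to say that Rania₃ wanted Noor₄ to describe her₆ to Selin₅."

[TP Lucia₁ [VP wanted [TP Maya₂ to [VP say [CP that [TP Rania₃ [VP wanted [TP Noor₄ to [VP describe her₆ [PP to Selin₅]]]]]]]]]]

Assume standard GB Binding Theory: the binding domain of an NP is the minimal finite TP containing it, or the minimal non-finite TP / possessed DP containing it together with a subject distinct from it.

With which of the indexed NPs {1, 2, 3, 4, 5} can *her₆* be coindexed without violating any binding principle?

{1, 2, 3}

*her* is a pronoun, so Principle B applies: it must be free in its binding domain.
Binding domain of *her₆*: the embedded TP, whose subject is Noor₄.
*Lucia₁* c-commands the pronoun but from outside its binding domain, and is not c-commanded by it → coindexation permitted.
*Maya₂* c-commands the pronoun but from outside its binding domain, and is not c-commanded by it → coindexation permitted.
*Rania₃* c-commands the pronoun but from outside its binding domain, and is not c-commanded by it → coindexation permitted.
*Noor₄* c-commands the pronoun within its binding domain → coindexation would violate Principle B.
*Selin₅*: the pronoun c-commands this R-expression → coindexation would violate Principle C on *Selin₅*.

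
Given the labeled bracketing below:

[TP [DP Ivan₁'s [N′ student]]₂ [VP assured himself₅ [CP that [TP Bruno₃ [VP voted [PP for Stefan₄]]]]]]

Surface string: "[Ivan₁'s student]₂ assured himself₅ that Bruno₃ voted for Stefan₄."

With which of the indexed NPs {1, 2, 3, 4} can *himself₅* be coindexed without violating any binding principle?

{2}

*himself* is an anaphor, so Principle A applies: it must be bound in its binding domain.
Binding domain of *himself₅*: the matrix TP, whose subject is [Ivan₁'s student]₂.
*Ivan₁* does not c-command the anaphor → cannot bind it.
*[Ivan₁'s student]₂* c-commands the anaphor within its binding domain → licit binder.
*Bruno₃* does not c-command the anaphor → cannot bind it.
*Stefan₄* does not c-command the anaphor → cannot bind it.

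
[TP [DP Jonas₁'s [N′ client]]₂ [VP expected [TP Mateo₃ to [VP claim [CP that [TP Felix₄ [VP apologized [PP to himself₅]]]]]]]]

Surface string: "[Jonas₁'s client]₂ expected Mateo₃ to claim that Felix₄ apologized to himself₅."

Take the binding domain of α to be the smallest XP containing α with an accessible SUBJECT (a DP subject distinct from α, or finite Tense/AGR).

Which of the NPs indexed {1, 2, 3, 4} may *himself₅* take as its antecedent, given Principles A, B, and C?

*himself* is an anaphor, so Principle A applies: it must be bound in its binding domain.
Binding domain of *himself₅*: the embedded TP, whose subject is Felix₄.
*Jonas₁* does not c-command the anaphor → cannot bind it.
*[Jonas₁'s client]₂* c-commands the anaphor but is outside its binding domain → cannot satisfy Principle A.
*Mateo₃* c-commands the anaphor but is outside its binding domain → cannot satisfy Principle A.
*Felix₄* c-commands the anaphor within its binding domain → licit binder.

{4}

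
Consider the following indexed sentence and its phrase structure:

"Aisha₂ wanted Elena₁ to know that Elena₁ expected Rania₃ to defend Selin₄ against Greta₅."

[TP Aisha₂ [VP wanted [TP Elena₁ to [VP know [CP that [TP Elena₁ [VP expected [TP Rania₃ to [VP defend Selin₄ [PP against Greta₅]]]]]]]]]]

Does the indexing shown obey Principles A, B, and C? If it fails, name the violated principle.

The two coindexed NPs are *Elena₁* (the higher occurrence) and *Elena₁* (the lower occurrence).
*Elena₁* (the lower occurrence) is an R-expression. Principle C requires it to be free everywhere.
*Elena₁* (the higher occurrence) c-commands it and carries the same index.
The R-expression is bound → Principle C violation.

Principle C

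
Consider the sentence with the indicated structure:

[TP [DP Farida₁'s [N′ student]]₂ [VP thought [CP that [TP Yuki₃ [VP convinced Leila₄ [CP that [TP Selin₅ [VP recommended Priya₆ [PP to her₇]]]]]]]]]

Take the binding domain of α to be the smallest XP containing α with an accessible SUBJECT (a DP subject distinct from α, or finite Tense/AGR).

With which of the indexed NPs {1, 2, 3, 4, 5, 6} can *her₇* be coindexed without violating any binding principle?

*her* is a pronoun, so Principle B applies: it must be free in its binding domain.
Binding domain of *her₇*: the embedded TP, whose subject is Selin₅.
*Farida₁* and the pronoun do not c-command one another → neither Principle B nor Principle C is at stake; coindexation permitted.
*[Farida₁'s student]₂* c-commands the pronoun but from outside its binding domain, and is not c-commanded by it → coindexation permitted.
*Yuki₃* c-commands the pronoun but from outside its binding domain, and is not c-commanded by it → coindexation permitted.
*Leila₄* c-commands the pronoun but from outside its binding domain, and is not c-commanded by it → coindexation permitted.
*Selin₅* c-commands the pronoun within its binding domain → coindexation would violate Principle B.
*Priya₆* c-commands the pronoun within its binding domain → coindexation would violate Principle B.

{1, 2, 3, 4}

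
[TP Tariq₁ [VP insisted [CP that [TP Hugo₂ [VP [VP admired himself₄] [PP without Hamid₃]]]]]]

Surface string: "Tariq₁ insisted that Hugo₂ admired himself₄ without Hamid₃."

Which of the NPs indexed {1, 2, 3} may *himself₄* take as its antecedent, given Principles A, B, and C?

{2}

*himself* is an anaphor, so Principle A applies: it must be bound in its binding domain.
Binding domain of *himself₄*: the embedded TP, whose subject is Hugo₂.
*Tariq₁* c-commands the anaphor but is outside its binding domain → cannot satisfy Principle A.
*Hugo₂* c-commands the anaphor within its binding domain → licit binder.
*Hamid₃* does not c-command the anaphor → cannot bind it.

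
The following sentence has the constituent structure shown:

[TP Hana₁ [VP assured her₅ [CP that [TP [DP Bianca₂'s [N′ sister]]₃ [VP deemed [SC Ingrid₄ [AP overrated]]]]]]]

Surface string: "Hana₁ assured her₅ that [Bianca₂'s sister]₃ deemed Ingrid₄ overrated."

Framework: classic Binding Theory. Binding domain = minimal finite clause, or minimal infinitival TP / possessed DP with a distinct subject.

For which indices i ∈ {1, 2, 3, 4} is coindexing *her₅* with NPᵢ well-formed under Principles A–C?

none

*her* is a pronoun, so Principle B applies: it must be free in its binding domain.
Binding domain of *her₅*: the matrix TP, whose subject is Hana₁.
*Hana₁* c-commands the pronoun within its binding domain → coindexation would violate Principle B.
*Bianca₂*: the pronoun c-commands this R-expression → coindexation would violate Principle C on *Bianca₂*.
*[Bianca₂'s sister]₃*: the pronoun c-commands this R-expression → coindexation would violate Principle C on *[Bianca₂'s sister]₃*.
*Ingrid₄*: the pronoun c-commands this R-expression → coindexation would violate Principle C on *Ingrid₄*.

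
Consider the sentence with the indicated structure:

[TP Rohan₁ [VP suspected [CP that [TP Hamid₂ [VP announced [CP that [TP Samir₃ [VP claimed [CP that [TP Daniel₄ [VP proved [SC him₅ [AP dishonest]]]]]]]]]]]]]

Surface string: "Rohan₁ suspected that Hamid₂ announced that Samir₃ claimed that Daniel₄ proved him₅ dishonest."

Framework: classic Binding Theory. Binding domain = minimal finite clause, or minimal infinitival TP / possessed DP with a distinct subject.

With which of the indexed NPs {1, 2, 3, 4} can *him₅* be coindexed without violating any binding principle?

*him* is a pronoun, so Principle B applies: it must be free in its binding domain.
Binding domain of *him₅*: the embedded TP, whose subject is Daniel₄.
*Rohan₁* c-commands the pronoun but from outside its binding domain, and is not c-commanded by it → coindexation permitted.
*Hamid₂* c-commands the pronoun but from outside its binding domain, and is not c-commanded by it → coindexation permitted.
*Samir₃* c-commands the pronoun but from outside its binding domain, and is not c-commanded by it → coindexation permitted.
*Daniel₄* c-commands the pronoun within its binding domain → coindexation would violate Principle B.

{1, 2, 3}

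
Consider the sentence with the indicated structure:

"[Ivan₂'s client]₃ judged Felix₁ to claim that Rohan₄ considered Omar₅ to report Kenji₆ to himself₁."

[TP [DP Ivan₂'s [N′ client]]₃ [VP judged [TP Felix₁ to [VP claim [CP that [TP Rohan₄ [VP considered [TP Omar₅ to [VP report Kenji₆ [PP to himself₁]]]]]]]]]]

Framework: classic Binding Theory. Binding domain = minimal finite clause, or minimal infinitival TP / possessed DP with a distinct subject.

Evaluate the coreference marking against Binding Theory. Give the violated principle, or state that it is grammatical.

The two coindexed NPs are *Felix₁* and *himself₁*.
*himself₁* is an anaphor. Principle A requires it to be bound within its binding domain — the embedded TP, whose subject is Omar₅.
Within that domain it is c-commanded by *Omar₅*, *Kenji₆*, none of which share its index.
*Felix₁* does c-command the anaphor, but from outside its binding domain.
The anaphor is unbound in its domain → Principle A violation.

Principle A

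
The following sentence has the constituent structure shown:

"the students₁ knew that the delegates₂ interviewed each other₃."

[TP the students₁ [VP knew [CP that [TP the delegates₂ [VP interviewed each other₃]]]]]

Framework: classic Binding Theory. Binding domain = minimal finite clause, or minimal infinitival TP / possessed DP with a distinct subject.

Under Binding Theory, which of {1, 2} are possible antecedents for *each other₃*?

*each other* is an anaphor, so Principle A applies: it must be bound in its binding domain.
Binding domain of *each other₃*: the embedded TP, whose subject is the delegates₂.
*the students₁* c-commands the anaphor but is outside its binding domain → cannot satisfy Principle A.
*the delegates₂* c-commands the anaphor within its binding domain → licit binder.

{2}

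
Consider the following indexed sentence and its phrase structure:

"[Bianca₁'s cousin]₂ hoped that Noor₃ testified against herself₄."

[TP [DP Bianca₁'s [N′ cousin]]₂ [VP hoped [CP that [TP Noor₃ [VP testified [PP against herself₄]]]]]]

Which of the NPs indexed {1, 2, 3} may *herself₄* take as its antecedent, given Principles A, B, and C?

*herself* is an anaphor, so Principle A applies: it must be bound in its binding domain.
Binding domain of *herself₄*: the embedded TP, whose subject is Noor₃.
*Bianca₁* does not c-command the anaphor → cannot bind it.
*[Bianca₁'s cousin]₂* c-commands the anaphor but is outside its binding domain → cannot satisfy Principle A.
*Noor₃* c-commands the anaphor within its binding domain → licit binder.

{3}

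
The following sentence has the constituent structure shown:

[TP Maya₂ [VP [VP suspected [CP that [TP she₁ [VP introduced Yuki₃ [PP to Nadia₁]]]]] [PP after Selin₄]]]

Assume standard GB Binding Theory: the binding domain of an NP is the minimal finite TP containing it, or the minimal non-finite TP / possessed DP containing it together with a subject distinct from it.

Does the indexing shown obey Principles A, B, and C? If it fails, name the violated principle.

Principle C

The two coindexed NPs are *she₁* and *Nadia₁*.
*Nadia₁* is an R-expression. Principle C requires it to be free everywhere.
*she₁* c-commands it and carries the same index.
The R-expression is bound → Principle C violation.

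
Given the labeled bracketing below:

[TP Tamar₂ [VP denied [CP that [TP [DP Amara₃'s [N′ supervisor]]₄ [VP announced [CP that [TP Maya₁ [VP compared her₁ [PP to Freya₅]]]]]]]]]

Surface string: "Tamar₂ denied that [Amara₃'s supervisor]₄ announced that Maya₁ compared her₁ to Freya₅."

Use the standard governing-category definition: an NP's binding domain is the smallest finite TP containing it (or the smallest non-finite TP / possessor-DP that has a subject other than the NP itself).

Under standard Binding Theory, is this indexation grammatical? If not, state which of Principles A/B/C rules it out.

The two coindexed NPs are *Maya₁* and *her₁*.
*her₁* is a pronoun. Its binding domain is the embedded TP, whose subject is Maya₁.
*Maya₁* c-commands it within that domain and carries the same index.
The pronoun is locally bound → Principle B violation.

Principle B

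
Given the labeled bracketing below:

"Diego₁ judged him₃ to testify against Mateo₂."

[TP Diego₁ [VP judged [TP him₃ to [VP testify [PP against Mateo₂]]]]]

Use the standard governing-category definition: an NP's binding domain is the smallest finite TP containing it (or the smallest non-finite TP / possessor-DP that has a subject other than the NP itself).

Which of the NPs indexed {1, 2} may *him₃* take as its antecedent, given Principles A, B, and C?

none

*him* is a pronoun, so Principle B applies: it must be free in its binding domain.
Binding domain of *him₃*: the matrix TP, whose subject is Diego₁.
*Diego₁* c-commands the pronoun within its binding domain → coindexation would violate Principle B.
*Mateo₂*: the pronoun c-commands this R-expression → coindexation would violate Principle C on *Mateo₂*.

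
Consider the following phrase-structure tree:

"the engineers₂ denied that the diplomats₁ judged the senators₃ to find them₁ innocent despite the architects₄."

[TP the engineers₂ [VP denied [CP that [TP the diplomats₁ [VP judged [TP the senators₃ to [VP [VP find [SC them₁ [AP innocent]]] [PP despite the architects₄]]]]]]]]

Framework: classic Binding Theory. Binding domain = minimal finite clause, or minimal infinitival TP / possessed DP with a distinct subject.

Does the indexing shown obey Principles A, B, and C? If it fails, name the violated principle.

The two coindexed NPs are *the diplomats₁* and *them₁*.
*them₁* is a pronoun; its binding domain is the embedded TP, whose subject is the senators₃. Within that domain it is c-commanded only by *the senators₃*, which carries a different index — the pronoun is free locally, so Principle B holds.
*the diplomats₁* is an R-expression; *them₁* does not c-command it, and no other NP shares its index, so Principle C is satisfied.
All principles are respected.

grammatical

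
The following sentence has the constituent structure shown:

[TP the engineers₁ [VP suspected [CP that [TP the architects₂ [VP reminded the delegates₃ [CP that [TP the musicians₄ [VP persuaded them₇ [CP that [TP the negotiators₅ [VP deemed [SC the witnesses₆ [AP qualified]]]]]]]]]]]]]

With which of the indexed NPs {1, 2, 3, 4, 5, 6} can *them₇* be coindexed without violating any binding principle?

{1, 2, 3}

*them* is a pronoun, so Principle B applies: it must be free in its binding domain.
Binding domain of *them₇*: the embedded TP, whose subject is the musicians₄.
*the engineers₁* c-commands the pronoun but from outside its binding domain, and is not c-commanded by it → coindexation permitted.
*the architects₂* c-commands the pronoun but from outside its binding domain, and is not c-commanded by it → coindexation permitted.
*the delegates₃* c-commands the pronoun but from outside its binding domain, and is not c-commanded by it → coindexation permitted.
*the musicians₄* c-commands the pronoun within its binding domain → coindexation would violate Principle B.
*the negotiators₅*: the pronoun c-commands this R-expression → coindexation would violate Principle C on *the negotiators₅*.
*the witnesses₆*: the pronoun c-commands this R-expression → coindexation would violate Principle C on *the witnesses₆*.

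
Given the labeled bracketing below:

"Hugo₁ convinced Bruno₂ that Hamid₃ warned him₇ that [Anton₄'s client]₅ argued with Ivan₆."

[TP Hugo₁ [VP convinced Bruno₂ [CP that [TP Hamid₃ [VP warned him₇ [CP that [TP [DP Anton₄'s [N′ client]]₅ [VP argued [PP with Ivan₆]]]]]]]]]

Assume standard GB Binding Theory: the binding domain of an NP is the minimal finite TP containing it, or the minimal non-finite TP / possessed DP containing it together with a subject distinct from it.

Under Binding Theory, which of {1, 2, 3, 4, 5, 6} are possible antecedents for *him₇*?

*him* is a pronoun, so Principle B applies: it must be free in its binding domain.
Binding domain of *him₇*: the embedded TP, whose subject is Hamid₃.
*Hugo₁* c-commands the pronoun but from outside its binding domain, and is not c-commanded by it → coindexation permitted.
*Bruno₂* c-commands the pronoun but from outside its binding domain, and is not c-commanded by it → coindexation permitted.
*Hamid₃* c-commands the pronoun within its binding domain → coindexation would violate Principle B.
*Anton₄*: the pronoun c-commands this R-expression → coindexation would violate Principle C on *Anton₄*.
*[Anton₄'s client]₅*: the pronoun c-commands this R-expression → coindexation would violate Principle C on *[Anton₄'s client]₅*.
*Ivan₆*: the pronoun c-commands this R-expression → coindexation would violate Principle C on *Ivan₆*.

{1, 2}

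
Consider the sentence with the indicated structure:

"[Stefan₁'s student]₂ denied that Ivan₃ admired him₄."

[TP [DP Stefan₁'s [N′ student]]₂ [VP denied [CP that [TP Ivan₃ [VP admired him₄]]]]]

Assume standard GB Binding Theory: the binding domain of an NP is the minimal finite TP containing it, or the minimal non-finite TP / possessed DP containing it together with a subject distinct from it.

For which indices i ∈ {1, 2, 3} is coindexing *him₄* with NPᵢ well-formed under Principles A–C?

*him* is a pronoun, so Principle B applies: it must be free in its binding domain.
Binding domain of *him₄*: the embedded TP, whose subject is Ivan₃.
*Stefan₁* and the pronoun do not c-command one another → neither Principle B nor Principle C is at stake; coindexation permitted.
*[Stefan₁'s student]₂* c-commands the pronoun but from outside its binding domain, and is not c-commanded by it → coindexation permitted.
*Ivan₃* c-commands the pronoun within its binding domain → coindexation would violate Principle B.

{1, 2}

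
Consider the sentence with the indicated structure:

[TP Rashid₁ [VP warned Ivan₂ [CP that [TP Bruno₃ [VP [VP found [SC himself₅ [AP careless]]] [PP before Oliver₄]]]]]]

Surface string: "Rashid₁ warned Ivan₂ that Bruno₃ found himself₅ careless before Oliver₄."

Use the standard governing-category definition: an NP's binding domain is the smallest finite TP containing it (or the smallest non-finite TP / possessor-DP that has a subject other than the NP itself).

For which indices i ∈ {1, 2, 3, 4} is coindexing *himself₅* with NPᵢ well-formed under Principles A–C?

{3}

*himself* is an anaphor, so Principle A applies: it must be bound in its binding domain.
Binding domain of *himself₅*: the embedded TP, whose subject is Bruno₃.
*Rashid₁* c-commands the anaphor but is outside its binding domain → cannot satisfy Principle A.
*Ivan₂* c-commands the anaphor but is outside its binding domain → cannot satisfy Principle A.
*Bruno₃* c-commands the anaphor within its binding domain → licit binder.
*Oliver₄* does not c-command the anaphor → cannot bind it.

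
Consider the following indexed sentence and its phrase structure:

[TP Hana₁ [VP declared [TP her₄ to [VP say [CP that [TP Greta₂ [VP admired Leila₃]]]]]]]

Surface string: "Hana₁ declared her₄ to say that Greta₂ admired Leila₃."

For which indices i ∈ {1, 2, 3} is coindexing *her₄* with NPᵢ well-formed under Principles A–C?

none

*her* is a pronoun, so Principle B applies: it must be free in its binding domain.
Binding domain of *her₄*: the matrix TP, whose subject is Hana₁.
*Hana₁* c-commands the pronoun within its binding domain → coindexation would violate Principle B.
*Greta₂*: the pronoun c-commands this R-expression → coindexation would violate Principle C on *Greta₂*.
*Leila₃*: the pronoun c-commands this R-expression → coindexation would violate Principle C on *Leila₃*.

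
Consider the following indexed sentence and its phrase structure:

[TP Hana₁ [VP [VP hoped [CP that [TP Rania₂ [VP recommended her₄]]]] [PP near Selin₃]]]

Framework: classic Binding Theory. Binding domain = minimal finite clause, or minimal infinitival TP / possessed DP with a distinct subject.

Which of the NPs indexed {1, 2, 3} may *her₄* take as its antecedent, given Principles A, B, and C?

*her* is a pronoun, so Principle B applies: it must be free in its binding domain.
Binding domain of *her₄*: the embedded TP, whose subject is Rania₂.
*Hana₁* c-commands the pronoun but from outside its binding domain, and is not c-commanded by it → coindexation permitted.
*Rania₂* c-commands the pronoun within its binding domain → coindexation would violate Principle B.
*Selin₃* and the pronoun do not c-command one another → neither Principle B nor Principle C is at stake; coindexation permitted.

{1, 3}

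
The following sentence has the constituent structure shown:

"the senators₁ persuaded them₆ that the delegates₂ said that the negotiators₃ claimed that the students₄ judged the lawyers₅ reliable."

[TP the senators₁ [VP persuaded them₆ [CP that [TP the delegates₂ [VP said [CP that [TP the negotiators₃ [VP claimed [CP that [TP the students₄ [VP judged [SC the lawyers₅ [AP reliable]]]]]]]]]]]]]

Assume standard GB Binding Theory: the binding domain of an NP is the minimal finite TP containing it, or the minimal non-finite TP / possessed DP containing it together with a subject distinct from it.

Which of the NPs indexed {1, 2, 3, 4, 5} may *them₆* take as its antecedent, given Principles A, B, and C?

*them* is a pronoun, so Principle B applies: it must be free in its binding domain.
Binding domain of *them₆*: the matrix TP, whose subject is the senators₁.
*the senators₁* c-commands the pronoun within its binding domain → coindexation would violate Principle B.
*the delegates₂*: the pronoun c-commands this R-expression → coindexation would violate Principle C on *the delegates₂*.
*the negotiators₃*: the pronoun c-commands this R-expression → coindexation would violate Principle C on *the negotiators₃*.
*the students₄*: the pronoun c-commands this R-expression → coindexation would violate Principle C on *the students₄*.
*the lawyers₅*: the pronoun c-commands this R-expression → coindexation would violate Principle C on *the lawyers₅*.

none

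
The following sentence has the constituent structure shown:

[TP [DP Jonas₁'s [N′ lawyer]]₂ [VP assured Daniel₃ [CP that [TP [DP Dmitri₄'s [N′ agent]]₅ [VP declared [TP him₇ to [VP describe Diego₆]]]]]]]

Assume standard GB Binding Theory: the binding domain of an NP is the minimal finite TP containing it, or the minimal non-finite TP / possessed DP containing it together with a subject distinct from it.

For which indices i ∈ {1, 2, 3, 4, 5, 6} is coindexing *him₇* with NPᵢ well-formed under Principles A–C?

*him* is a pronoun, so Principle B applies: it must be free in its binding domain.
Binding domain of *him₇*: the embedded TP, whose subject is [Dmitri₄'s agent]₅.
*Jonas₁* and the pronoun do not c-command one another → neither Principle B nor Principle C is at stake; coindexation permitted.
*[Jonas₁'s lawyer]₂* c-commands the pronoun but from outside its binding domain, and is not c-commanded by it → coindexation permitted.
*Daniel₃* c-commands the pronoun but from outside its binding domain, and is not c-commanded by it → coindexation permitted.
*Dmitri₄* and the pronoun do not c-command one another → neither Principle B nor Principle C is at stake; coindexation permitted.
*[Dmitri₄'s agent]₅* c-commands the pronoun within its binding domain → coindexation would violate Principle B.
*Diego₆*: the pronoun c-commands this R-expression → coindexation would violate Principle C on *Diego₆*.

{1, 2, 3, 4}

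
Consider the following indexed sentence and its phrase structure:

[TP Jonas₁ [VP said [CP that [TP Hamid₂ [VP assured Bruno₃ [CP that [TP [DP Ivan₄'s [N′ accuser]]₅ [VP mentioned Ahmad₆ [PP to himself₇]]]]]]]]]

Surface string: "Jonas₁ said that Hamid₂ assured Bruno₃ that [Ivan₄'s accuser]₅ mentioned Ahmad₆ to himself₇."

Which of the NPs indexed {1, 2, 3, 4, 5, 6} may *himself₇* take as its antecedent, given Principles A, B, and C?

*himself* is an anaphor, so Principle A applies: it must be bound in its binding domain.
Binding domain of *himself₇*: the embedded TP, whose subject is [Ivan₄'s accuser]₅.
*Jonas₁* c-commands the anaphor but is outside its binding domain → cannot satisfy Principle A.
*Hamid₂* c-commands the anaphor but is outside its binding domain → cannot satisfy Principle A.
*Bruno₃* c-commands the anaphor but is outside its binding domain → cannot satisfy Principle A.
*Ivan₄* does not c-command the anaphor → cannot bind it.
*[Ivan₄'s accuser]₅* c-commands the anaphor within its binding domain → licit binder.
*Ahmad₆* c-commands the anaphor within its binding domain → licit binder.

{5, 6}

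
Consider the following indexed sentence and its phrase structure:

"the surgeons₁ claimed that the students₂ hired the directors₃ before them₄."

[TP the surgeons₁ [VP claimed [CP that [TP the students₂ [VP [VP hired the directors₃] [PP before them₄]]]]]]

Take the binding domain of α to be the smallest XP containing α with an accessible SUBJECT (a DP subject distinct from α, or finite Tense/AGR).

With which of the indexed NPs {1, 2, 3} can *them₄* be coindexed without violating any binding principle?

{1, 3}

*them* is a pronoun, so Principle B applies: it must be free in its binding domain.
Binding domain of *them₄*: the embedded TP, whose subject is the students₂.
*the surgeons₁* c-commands the pronoun but from outside its binding domain, and is not c-commanded by it → coindexation permitted.
*the students₂* c-commands the pronoun within its binding domain → coindexation would violate Principle B.
*the directors₃* and the pronoun do not c-command one another → neither Principle B nor Principle C is at stake; coindexation permitted.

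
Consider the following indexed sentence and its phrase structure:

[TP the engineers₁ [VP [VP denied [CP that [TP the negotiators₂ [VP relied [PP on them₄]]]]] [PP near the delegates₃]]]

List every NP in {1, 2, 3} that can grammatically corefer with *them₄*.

{1, 3}

*them* is a pronoun, so Principle B applies: it must be free in its binding domain.
Binding domain of *them₄*: the embedded TP, whose subject is the negotiators₂.
*the engineers₁* c-commands the pronoun but from outside its binding domain, and is not c-commanded by it → coindexation permitted.
*the negotiators₂* c-commands the pronoun within its binding domain → coindexation would violate Principle B.
*the delegates₃* and the pronoun do not c-command one another → neither Principle B nor Principle C is at stake; coindexation permitted.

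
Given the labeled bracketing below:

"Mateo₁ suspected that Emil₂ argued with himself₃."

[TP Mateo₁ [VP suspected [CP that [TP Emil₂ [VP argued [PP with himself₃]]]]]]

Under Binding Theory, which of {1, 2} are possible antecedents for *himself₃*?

*himself* is an anaphor, so Principle A applies: it must be bound in its binding domain.
Binding domain of *himself₃*: the embedded TP, whose subject is Emil₂.
*Mateo₁* c-commands the anaphor but is outside its binding domain → cannot satisfy Principle A.
*Emil₂* c-commands the anaphor within its binding domain → licit binder.

{2}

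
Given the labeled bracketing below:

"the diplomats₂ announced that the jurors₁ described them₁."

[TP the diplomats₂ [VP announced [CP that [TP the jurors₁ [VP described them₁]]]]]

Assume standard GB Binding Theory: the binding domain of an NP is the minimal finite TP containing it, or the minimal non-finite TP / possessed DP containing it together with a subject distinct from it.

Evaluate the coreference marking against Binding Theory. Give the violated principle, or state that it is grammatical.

The two coindexed NPs are *the jurors₁* and *them₁*.
*them₁* is a pronoun. Its binding domain is the embedded TP, whose subject is the jurors₁.
*the jurors₁* c-commands it within that domain and carries the same index.
The pronoun is locally bound → Principle B violation.

Principle B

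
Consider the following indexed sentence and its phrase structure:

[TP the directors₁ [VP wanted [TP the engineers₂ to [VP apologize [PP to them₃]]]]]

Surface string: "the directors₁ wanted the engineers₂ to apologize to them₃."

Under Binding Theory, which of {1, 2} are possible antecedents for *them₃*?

{1}

*them* is a pronoun, so Principle B applies: it must be free in its binding domain.
Binding domain of *them₃*: the embedded TP, whose subject is the engineers₂.
*the directors₁* c-commands the pronoun but from outside its binding domain, and is not c-commanded by it → coindexation permitted.
*the engineers₂* c-commands the pronoun within its binding domain → coindexation would violate Principle B.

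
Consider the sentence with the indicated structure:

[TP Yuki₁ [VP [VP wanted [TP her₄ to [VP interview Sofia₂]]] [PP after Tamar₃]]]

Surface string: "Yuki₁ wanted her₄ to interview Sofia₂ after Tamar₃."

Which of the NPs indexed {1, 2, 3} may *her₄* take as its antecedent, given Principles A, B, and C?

{3}

*her* is a pronoun, so Principle B applies: it must be free in its binding domain.
Binding domain of *her₄*: the matrix TP, whose subject is Yuki₁.
*Yuki₁* c-commands the pronoun within its binding domain → coindexation would violate Principle B.
*Sofia₂*: the pronoun c-commands this R-expression → coindexation would violate Principle C on *Sofia₂*.
*Tamar₃* and the pronoun do not c-command one another → neither Principle B nor Principle C is at stake; coindexation permitted.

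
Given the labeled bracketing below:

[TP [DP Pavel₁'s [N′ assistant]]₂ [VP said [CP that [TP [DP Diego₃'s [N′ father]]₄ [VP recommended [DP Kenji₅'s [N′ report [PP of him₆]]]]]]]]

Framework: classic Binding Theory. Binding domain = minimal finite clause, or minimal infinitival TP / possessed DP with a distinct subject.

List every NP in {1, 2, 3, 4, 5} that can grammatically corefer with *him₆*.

{1, 2, 3, 4}

*him* is a pronoun, so Principle B applies: it must be free in its binding domain.
Binding domain of *him₆*: the possessed DP, whose subject is Kenji₅.
*Pavel₁* and the pronoun do not c-command one another → neither Principle B nor Principle C is at stake; coindexation permitted.
*[Pavel₁'s assistant]₂* c-commands the pronoun but from outside its binding domain, and is not c-commanded by it → coindexation permitted.
*Diego₃* and the pronoun do not c-command one another → neither Principle B nor Principle C is at stake; coindexation permitted.
*[Diego₃'s father]₄* c-commands the pronoun but from outside its binding domain, and is not c-commanded by it → coindexation permitted.
*Kenji₅* c-commands the pronoun within its binding domain → coindexation would violate Principle B.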